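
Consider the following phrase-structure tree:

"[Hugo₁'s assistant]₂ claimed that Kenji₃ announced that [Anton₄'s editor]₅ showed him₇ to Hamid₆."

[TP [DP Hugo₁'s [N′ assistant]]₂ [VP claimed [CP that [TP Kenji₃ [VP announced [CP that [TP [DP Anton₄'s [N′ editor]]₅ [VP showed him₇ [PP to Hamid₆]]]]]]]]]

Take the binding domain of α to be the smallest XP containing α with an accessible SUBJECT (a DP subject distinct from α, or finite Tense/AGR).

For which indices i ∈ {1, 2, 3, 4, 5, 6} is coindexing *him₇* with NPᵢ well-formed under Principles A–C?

*him* is a pronoun, so Principle B applies: it must be free in its binding domain.
Binding domain of *him₇*: the embedded TP, whose subject is [Anton₄'s editor]₅.
*Hugo₁* and the pronoun do not c-command one another → neither Principle B nor Principle C is at stake; coindexation permitted.
*[Hugo₁'s assistant]₂* c-commands the pronoun but from outside its binding domain, and is not c-commanded by it → coindexation permitted.
*Kenji₃* c-commands the pronoun but from outside its binding domain, and is not c-commanded by it → coindexation permitted.
*Anton₄* and the pronoun do not c-command one another → neither Principle B nor Principle C is at stake; coindexation permitted.
*[Anton₄'s editor]₅* c-commands the pronoun within its binding domain → coindexation would violate Principle B.
*Hamid₆*: the pronoun c-commands this R-expression → coindexation would violate Principle C on *Hamid₆*.

{1, 2, 3, 4}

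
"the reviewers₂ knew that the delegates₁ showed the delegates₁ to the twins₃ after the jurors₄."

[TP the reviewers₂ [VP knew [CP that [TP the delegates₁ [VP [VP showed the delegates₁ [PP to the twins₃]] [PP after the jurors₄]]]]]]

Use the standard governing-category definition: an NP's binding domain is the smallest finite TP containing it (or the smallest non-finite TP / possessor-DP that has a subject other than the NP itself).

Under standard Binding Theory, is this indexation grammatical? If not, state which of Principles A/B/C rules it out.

Principle C

The two coindexed NPs are *the delegates₁* (the lower occurrence) and *the delegates₁* (the higher occurrence).
*the delegates₁* (the lower occurrence) is an R-expression. Principle C requires it to be free everywhere.
*the delegates₁* (the higher occurrence) c-commands it and carries the same index.
The R-expression is bound → Principle C violation.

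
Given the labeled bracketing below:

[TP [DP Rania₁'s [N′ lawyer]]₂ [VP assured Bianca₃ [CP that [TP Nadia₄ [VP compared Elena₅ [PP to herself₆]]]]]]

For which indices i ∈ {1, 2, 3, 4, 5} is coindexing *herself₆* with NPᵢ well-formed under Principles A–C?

{4, 5}

*herself* is an anaphor, so Principle A applies: it must be bound in its binding domain.
Binding domain of *herself₆*: the embedded TP, whose subject is Nadia₄.
*Rania₁* does not c-command the anaphor → cannot bind it.
*[Rania₁'s lawyer]₂* c-commands the anaphor but is outside its binding domain → cannot satisfy Principle A.
*Bianca₃* c-commands the anaphor but is outside its binding domain → cannot satisfy Principle A.
*Nadia₄* c-commands the anaphor within its binding domain → licit binder.
*Elena₅* c-commands the anaphor within its binding domain → licit binder.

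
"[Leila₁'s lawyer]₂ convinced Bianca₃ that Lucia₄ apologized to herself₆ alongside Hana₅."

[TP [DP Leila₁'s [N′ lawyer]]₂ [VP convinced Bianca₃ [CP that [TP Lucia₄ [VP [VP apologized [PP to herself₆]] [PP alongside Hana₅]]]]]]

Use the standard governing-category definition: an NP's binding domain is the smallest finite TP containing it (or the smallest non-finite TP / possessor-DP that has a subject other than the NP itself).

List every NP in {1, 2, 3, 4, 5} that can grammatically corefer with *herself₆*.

{4}

*herself* is an anaphor, so Principle A applies: it must be bound in its binding domain.
Binding domain of *herself₆*: the embedded TP, whose subject is Lucia₄.
*Leila₁* does not c-command the anaphor → cannot bind it.
*[Leila₁'s lawyer]₂* c-commands the anaphor but is outside its binding domain → cannot satisfy Principle A.
*Bianca₃* c-commands the anaphor but is outside its binding domain → cannot satisfy Principle A.
*Lucia₄* c-commands the anaphor within its binding domain → licit binder.
*Hana₅* does not c-command the anaphor → cannot bind it.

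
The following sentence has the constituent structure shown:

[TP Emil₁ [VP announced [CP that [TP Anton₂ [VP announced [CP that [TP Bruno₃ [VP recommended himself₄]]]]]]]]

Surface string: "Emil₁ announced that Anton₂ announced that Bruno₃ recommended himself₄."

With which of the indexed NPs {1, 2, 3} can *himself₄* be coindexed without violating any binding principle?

{3}

*himself* is an anaphor, so Principle A applies: it must be bound in its binding domain.
Binding domain of *himself₄*: the embedded TP, whose subject is Bruno₃.
*Emil₁* c-commands the anaphor but is outside its binding domain → cannot satisfy Principle A.
*Anton₂* c-commands the anaphor but is outside its binding domain → cannot satisfy Principle A.
*Bruno₃* c-commands the anaphor within its binding domain → licit binder.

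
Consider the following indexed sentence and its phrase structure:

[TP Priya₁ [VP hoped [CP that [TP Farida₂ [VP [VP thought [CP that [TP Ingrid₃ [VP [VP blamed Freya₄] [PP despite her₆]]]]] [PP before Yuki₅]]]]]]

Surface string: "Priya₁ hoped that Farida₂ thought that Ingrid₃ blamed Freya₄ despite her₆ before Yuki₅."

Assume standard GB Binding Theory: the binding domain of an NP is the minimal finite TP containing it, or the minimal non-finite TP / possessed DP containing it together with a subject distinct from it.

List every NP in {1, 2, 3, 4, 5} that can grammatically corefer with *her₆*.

*her* is a pronoun, so Principle B applies: it must be free in its binding domain.
Binding domain of *her₆*: the embedded TP, whose subject is Ingrid₃.
*Priya₁* c-commands the pronoun but from outside its binding domain, and is not c-commanded by it → coindexation permitted.
*Farida₂* c-commands the pronoun but from outside its binding domain, and is not c-commanded by it → coindexation permitted.
*Ingrid₃* c-commands the pronoun within its binding domain → coindexation would violate Principle B.
*Freya₄* and the pronoun do not c-command one another → neither Principle B nor Principle C is at stake; coindexation permitted.
*Yuki₅* and the pronoun do not c-command one another → neither Principle B nor Principle C is at stake; coindexation permitted.

{1, 2, 4, 5}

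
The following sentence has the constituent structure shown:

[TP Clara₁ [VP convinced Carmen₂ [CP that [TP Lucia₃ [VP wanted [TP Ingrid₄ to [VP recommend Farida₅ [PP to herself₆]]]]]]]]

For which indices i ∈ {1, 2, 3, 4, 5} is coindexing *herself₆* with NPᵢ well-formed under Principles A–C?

*herself* is an anaphor, so Principle A applies: it must be bound in its binding domain.
Binding domain of *herself₆*: the embedded TP, whose subject is Ingrid₄.
*Clara₁* c-commands the anaphor but is outside its binding domain → cannot satisfy Principle A.
*Carmen₂* c-commands the anaphor but is outside its binding domain → cannot satisfy Principle A.
*Lucia₃* c-commands the anaphor but is outside its binding domain → cannot satisfy Principle A.
*Ingrid₄* c-commands the anaphor within its binding domain → licit binder.
*Farida₅* c-commands the anaphor within its binding domain → licit binder.

{4, 5}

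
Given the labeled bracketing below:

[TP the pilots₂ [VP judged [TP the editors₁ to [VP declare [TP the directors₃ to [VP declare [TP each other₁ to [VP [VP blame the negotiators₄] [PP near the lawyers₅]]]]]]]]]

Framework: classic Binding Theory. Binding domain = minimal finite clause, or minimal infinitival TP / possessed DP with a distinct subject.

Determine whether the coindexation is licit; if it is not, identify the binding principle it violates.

The two coindexed NPs are *the editors₁* and *each other₁*.
*each other₁* is an anaphor. Principle A requires it to be bound within its binding domain — the embedded TP, whose subject is the directors₃.
Within that domain it is c-commanded by *the directors₃*, which does not share its index.
*the editors₁* does c-command the anaphor, but from outside its binding domain.
The anaphor is unbound in its domain → Principle A violation.

Principle A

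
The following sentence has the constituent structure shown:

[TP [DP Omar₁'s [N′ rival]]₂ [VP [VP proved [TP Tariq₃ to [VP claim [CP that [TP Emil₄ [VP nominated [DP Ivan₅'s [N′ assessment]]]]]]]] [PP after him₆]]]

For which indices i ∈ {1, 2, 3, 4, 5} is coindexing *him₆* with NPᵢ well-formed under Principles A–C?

*him* is a pronoun, so Principle B applies: it must be free in its binding domain.
Binding domain of *him₆*: the matrix TP, whose subject is [Omar₁'s rival]₂.
*Omar₁* and the pronoun do not c-command one another → neither Principle B nor Principle C is at stake; coindexation permitted.
*[Omar₁'s rival]₂* c-commands the pronoun within its binding domain → coindexation would violate Principle B.
*Tariq₃* and the pronoun do not c-command one another → neither Principle B nor Principle C is at stake; coindexation permitted.
*Emil₄* and the pronoun do not c-command one another → neither Principle B nor Principle C is at stake; coindexation permitted.
*Ivan₅* and the pronoun do not c-command one another → neither Principle B nor Principle C is at stake; coindexation permitted.

{1, 3, 4, 5}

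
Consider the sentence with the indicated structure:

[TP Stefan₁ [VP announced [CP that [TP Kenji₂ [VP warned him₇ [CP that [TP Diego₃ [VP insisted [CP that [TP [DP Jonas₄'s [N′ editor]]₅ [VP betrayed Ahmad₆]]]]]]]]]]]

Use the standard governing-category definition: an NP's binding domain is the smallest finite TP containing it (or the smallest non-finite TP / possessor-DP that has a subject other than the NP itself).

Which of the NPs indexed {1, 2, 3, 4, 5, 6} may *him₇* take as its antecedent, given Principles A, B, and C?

{1}

*him* is a pronoun, so Principle B applies: it must be free in its binding domain.
Binding domain of *him₇*: the embedded TP, whose subject is Kenji₂.
*Stefan₁* c-commands the pronoun but from outside its binding domain, and is not c-commanded by it → coindexation permitted.
*Kenji₂* c-commands the pronoun within its binding domain → coindexation would violate Principle B.
*Diego₃*: the pronoun c-commands this R-expression → coindexation would violate Principle C on *Diego₃*.
*Jonas₄*: the pronoun c-commands this R-expression → coindexation would violate Principle C on *Jonas₄*.
*[Jonas₄'s editor]₅*: the pronoun c-commands this R-expression → coindexation would violate Principle C on *[Jonas₄'s editor]₅*.
*Ahmad₆*: the pronoun c-commands this R-expression → coindexation would violate Principle C on *Ahmad₆*.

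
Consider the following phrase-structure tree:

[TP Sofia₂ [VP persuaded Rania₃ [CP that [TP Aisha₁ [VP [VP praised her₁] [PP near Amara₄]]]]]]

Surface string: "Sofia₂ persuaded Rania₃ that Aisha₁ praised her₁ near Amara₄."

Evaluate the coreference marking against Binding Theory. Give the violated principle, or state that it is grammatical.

Principle B

The two coindexed NPs are *Aisha₁* and *her₁*.
*her₁* is a pronoun. Its binding domain is the embedded TP, whose subject is Aisha₁.
*Aisha₁* c-commands it within that domain and carries the same index.
The pronoun is locally bound → Principle B violation.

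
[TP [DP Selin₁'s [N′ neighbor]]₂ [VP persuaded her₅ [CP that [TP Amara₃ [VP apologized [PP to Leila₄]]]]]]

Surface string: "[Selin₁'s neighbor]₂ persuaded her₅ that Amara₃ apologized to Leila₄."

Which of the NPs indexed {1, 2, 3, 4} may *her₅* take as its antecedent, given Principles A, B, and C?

{1}

*her* is a pronoun, so Principle B applies: it must be free in its binding domain.
Binding domain of *her₅*: the matrix TP, whose subject is [Selin₁'s neighbor]₂.
*Selin₁* and the pronoun do not c-command one another → neither Principle B nor Principle C is at stake; coindexation permitted.
*[Selin₁'s neighbor]₂* c-commands the pronoun within its binding domain → coindexation would violate Principle B.
*Amara₃*: the pronoun c-commands this R-expression → coindexation would violate Principle C on *Amara₃*.
*Leila₄*: the pronoun c-commands this R-expression → coindexation would violate Principle C on *Leila₄*.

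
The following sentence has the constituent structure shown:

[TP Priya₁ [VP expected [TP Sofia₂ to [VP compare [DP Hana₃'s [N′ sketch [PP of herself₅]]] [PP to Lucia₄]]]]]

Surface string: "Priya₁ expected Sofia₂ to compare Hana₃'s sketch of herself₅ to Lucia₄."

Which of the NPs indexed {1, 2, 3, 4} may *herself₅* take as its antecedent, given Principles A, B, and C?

*herself* is an anaphor, so Principle A applies: it must be bound in its binding domain.
Binding domain of *herself₅*: the possessed DP, whose subject is Hana₃.
*Priya₁* c-commands the anaphor but is outside its binding domain → cannot satisfy Principle A.
*Sofia₂* c-commands the anaphor but is outside its binding domain → cannot satisfy Principle A.
*Hana₃* c-commands the anaphor within its binding domain → licit binder.
*Lucia₄* does not c-command the anaphor → cannot bind it.

{3}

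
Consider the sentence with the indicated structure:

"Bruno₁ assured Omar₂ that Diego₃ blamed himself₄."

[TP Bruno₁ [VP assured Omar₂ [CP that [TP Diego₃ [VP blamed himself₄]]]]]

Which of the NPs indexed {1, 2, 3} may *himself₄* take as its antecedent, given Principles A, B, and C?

{3}

*himself* is an anaphor, so Principle A applies: it must be bound in its binding domain.
Binding domain of *himself₄*: the embedded TP, whose subject is Diego₃.
*Bruno₁* c-commands the anaphor but is outside its binding domain → cannot satisfy Principle A.
*Omar₂* c-commands the anaphor but is outside its binding domain → cannot satisfy Principle A.
*Diego₃* c-commands the anaphor within its binding domain → licit binder.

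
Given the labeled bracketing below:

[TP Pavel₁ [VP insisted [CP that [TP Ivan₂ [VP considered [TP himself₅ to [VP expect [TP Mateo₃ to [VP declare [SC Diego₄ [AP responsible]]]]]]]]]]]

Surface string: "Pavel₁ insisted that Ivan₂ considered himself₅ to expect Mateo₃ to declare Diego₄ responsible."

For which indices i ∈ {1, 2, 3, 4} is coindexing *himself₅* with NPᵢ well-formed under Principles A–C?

{2}

*himself* is an anaphor, so Principle A applies: it must be bound in its binding domain.
Binding domain of *himself₅*: the embedded TP, whose subject is Ivan₂.
*Pavel₁* c-commands the anaphor but is outside its binding domain → cannot satisfy Principle A.
*Ivan₂* c-commands the anaphor within its binding domain → licit binder.
*Mateo₃* does not c-command the anaphor → cannot bind it.
*Diego₄* does not c-command the anaphor → cannot bind it.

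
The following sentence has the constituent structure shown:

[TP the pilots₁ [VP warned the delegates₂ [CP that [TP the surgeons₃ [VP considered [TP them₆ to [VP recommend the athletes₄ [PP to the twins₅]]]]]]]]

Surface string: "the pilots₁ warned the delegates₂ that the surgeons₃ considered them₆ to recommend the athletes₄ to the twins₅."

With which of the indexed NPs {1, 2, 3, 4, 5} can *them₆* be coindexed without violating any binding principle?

*them* is a pronoun, so Principle B applies: it must be free in its binding domain.
Binding domain of *them₆*: the embedded TP, whose subject is the surgeons₃.
*the pilots₁* c-commands the pronoun but from outside its binding domain, and is not c-commanded by it → coindexation permitted.
*the delegates₂* c-commands the pronoun but from outside its binding domain, and is not c-commanded by it → coindexation permitted.
*the surgeons₃* c-commands the pronoun within its binding domain → coindexation would violate Principle B.
*the athletes₄*: the pronoun c-commands this R-expression → coindexation would violate Principle C on *the athletes₄*.
*the twins₅*: the pronoun c-commands this R-expression → coindexation would violate Principle C on *the twins₅*.

{1, 2}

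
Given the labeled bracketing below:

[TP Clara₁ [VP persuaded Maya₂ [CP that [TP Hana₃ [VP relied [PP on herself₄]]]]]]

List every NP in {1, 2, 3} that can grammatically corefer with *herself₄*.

{3}

*herself* is an anaphor, so Principle A applies: it must be bound in its binding domain.
Binding domain of *herself₄*: the embedded TP, whose subject is Hana₃.
*Clara₁* c-commands the anaphor but is outside its binding domain → cannot satisfy Principle A.
*Maya₂* c-commands the anaphor but is outside its binding domain → cannot satisfy Principle A.
*Hana₃* c-commands the anaphor within its binding domain → licit binder.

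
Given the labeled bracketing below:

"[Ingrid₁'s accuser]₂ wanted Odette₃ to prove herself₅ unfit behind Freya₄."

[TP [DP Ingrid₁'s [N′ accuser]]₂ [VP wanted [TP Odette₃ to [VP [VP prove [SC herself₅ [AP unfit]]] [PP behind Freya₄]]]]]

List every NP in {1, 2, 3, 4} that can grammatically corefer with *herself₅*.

*herself* is an anaphor, so Principle A applies: it must be bound in its binding domain.
Binding domain of *herself₅*: the embedded TP, whose subject is Odette₃.
*Ingrid₁* does not c-command the anaphor → cannot bind it.
*[Ingrid₁'s accuser]₂* c-commands the anaphor but is outside its binding domain → cannot satisfy Principle A.
*Odette₃* c-commands the anaphor within its binding domain → licit binder.
*Freya₄* does not c-command the anaphor → cannot bind it.

{3}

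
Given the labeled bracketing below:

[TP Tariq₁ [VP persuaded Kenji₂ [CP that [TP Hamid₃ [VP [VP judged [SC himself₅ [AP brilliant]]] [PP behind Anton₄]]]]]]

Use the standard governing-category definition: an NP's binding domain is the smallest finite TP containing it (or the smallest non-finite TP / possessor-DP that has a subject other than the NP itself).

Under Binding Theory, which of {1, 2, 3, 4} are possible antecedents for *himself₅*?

{3}

*himself* is an anaphor, so Principle A applies: it must be bound in its binding domain.
Binding domain of *himself₅*: the embedded TP, whose subject is Hamid₃.
*Tariq₁* c-commands the anaphor but is outside its binding domain → cannot satisfy Principle A.
*Kenji₂* c-commands the anaphor but is outside its binding domain → cannot satisfy Principle A.
*Hamid₃* c-commands the anaphor within its binding domain → licit binder.
*Anton₄* does not c-command the anaphor → cannot bind it.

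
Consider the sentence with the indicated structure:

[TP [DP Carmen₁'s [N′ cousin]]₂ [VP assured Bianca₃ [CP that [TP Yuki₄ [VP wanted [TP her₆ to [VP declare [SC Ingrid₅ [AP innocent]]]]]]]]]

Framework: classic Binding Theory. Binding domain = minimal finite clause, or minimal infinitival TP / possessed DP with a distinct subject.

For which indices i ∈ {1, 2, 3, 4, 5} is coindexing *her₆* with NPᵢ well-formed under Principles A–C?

*her* is a pronoun, so Principle B applies: it must be free in its binding domain.
Binding domain of *her₆*: the embedded TP, whose subject is Yuki₄.
*Carmen₁* and the pronoun do not c-command one another → neither Principle B nor Principle C is at stake; coindexation permitted.
*[Carmen₁'s cousin]₂* c-commands the pronoun but from outside its binding domain, and is not c-commanded by it → coindexation permitted.
*Bianca₃* c-commands the pronoun but from outside its binding domain, and is not c-commanded by it → coindexation permitted.
*Yuki₄* c-commands the pronoun within its binding domain → coindexation would violate Principle B.
*Ingrid₅*: the pronoun c-commands this R-expression → coindexation would violate Principle C on *Ingrid₅*.

{1, 2, 3}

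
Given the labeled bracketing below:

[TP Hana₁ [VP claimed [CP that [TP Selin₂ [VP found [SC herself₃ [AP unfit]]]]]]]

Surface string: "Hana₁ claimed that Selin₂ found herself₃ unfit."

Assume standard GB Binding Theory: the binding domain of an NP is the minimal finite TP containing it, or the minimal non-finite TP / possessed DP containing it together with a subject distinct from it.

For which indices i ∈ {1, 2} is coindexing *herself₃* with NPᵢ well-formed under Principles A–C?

{2}

*herself* is an anaphor, so Principle A applies: it must be bound in its binding domain.
Binding domain of *herself₃*: the embedded TP, whose subject is Selin₂.
*Hana₁* c-commands the anaphor but is outside its binding domain → cannot satisfy Principle A.
*Selin₂* c-commands the anaphor within its binding domain → licit binder.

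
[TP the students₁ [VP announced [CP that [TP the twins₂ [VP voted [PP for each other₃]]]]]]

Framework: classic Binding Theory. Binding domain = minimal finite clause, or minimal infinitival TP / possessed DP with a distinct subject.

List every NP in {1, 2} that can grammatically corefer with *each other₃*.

{2}

*each other* is an anaphor, so Principle A applies: it must be bound in its binding domain.
Binding domain of *each other₃*: the embedded TP, whose subject is the twins₂.
*the students₁* c-commands the anaphor but is outside its binding domain → cannot satisfy Principle A.
*the twins₂* c-commands the anaphor within its binding domain → licit binder.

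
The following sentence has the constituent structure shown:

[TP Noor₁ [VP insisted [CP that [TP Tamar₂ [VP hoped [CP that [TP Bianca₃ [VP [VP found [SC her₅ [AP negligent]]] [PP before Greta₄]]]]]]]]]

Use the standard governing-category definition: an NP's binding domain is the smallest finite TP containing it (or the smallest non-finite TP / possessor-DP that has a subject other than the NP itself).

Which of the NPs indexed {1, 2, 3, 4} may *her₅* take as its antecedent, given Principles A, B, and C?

*her* is a pronoun, so Principle B applies: it must be free in its binding domain.
Binding domain of *her₅*: the embedded TP, whose subject is Bianca₃.
*Noor₁* c-commands the pronoun but from outside its binding domain, and is not c-commanded by it → coindexation permitted.
*Tamar₂* c-commands the pronoun but from outside its binding domain, and is not c-commanded by it → coindexation permitted.
*Bianca₃* c-commands the pronoun within its binding domain → coindexation would violate Principle B.
*Greta₄* and the pronoun do not c-command one another → neither Principle B nor Principle C is at stake; coindexation permitted.

{1, 2, 4}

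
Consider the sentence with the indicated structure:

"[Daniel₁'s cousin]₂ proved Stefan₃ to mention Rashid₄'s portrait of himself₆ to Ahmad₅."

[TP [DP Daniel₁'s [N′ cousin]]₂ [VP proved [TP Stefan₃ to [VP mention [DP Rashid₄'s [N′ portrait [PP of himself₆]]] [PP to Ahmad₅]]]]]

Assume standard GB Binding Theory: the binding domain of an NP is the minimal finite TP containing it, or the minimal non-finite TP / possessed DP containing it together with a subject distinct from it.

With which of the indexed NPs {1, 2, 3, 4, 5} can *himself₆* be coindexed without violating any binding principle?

{4}

*himself* is an anaphor, so Principle A applies: it must be bound in its binding domain.
Binding domain of *himself₆*: the possessed DP, whose subject is Rashid₄.
*Daniel₁* does not c-command the anaphor → cannot bind it.
*[Daniel₁'s cousin]₂* c-commands the anaphor but is outside its binding domain → cannot satisfy Principle A.
*Stefan₃* c-commands the anaphor but is outside its binding domain → cannot satisfy Principle A.
*Rashid₄* c-commands the anaphor within its binding domain → licit binder.
*Ahmad₅* does not c-command the anaphor → cannot bind it.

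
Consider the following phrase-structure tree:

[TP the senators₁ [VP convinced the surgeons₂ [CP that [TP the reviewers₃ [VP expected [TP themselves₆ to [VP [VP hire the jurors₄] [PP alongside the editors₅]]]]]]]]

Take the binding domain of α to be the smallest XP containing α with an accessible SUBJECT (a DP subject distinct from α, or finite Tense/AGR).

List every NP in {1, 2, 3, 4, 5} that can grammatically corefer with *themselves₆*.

*themselves* is an anaphor, so Principle A applies: it must be bound in its binding domain.
Binding domain of *themselves₆*: the embedded TP, whose subject is the reviewers₃.
*the senators₁* c-commands the anaphor but is outside its binding domain → cannot satisfy Principle A.
*the surgeons₂* c-commands the anaphor but is outside its binding domain → cannot satisfy Principle A.
*the reviewers₃* c-commands the anaphor within its binding domain → licit binder.
*the jurors₄* does not c-command the anaphor → cannot bind it.
*the editors₅* does not c-command the anaphor → cannot bind it.

{3}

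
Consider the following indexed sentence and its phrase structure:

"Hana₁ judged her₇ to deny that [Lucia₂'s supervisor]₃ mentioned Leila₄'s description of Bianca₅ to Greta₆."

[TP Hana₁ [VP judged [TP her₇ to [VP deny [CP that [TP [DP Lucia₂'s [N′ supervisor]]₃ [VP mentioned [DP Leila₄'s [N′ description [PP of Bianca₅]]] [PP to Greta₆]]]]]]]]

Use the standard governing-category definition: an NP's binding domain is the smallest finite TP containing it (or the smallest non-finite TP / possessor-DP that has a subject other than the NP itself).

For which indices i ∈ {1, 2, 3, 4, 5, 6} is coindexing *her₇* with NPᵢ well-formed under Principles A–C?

none

*her* is a pronoun, so Principle B applies: it must be free in its binding domain.
Binding domain of *her₇*: the matrix TP, whose subject is Hana₁.
*Hana₁* c-commands the pronoun within its binding domain → coindexation would violate Principle B.
*Lucia₂*: the pronoun c-commands this R-expression → coindexation would violate Principle C on *Lucia₂*.
*[Lucia₂'s supervisor]₃*: the pronoun c-commands this R-expression → coindexation would violate Principle C on *[Lucia₂'s supervisor]₃*.
*Leila₄*: the pronoun c-commands this R-expression → coindexation would violate Principle C on *Leila₄*.
*Bianca₅*: the pronoun c-commands this R-expression → coindexation would violate Principle C on *Bianca₅*.
*Greta₆*: the pronoun c-commands this R-expression → coindexation would violate Principle C on *Greta₆*.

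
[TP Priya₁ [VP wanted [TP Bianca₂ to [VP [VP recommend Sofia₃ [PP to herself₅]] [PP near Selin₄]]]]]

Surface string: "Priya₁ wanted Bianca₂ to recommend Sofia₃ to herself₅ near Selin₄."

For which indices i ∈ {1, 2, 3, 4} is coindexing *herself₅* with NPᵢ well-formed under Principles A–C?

*herself* is an anaphor, so Principle A applies: it must be bound in its binding domain.
Binding domain of *herself₅*: the embedded TP, whose subject is Bianca₂.
*Priya₁* c-commands the anaphor but is outside its binding domain → cannot satisfy Principle A.
*Bianca₂* c-commands the anaphor within its binding domain → licit binder.
*Sofia₃* c-commands the anaphor within its binding domain → licit binder.
*Selin₄* does not c-command the anaphor → cannot bind it.

{2, 3}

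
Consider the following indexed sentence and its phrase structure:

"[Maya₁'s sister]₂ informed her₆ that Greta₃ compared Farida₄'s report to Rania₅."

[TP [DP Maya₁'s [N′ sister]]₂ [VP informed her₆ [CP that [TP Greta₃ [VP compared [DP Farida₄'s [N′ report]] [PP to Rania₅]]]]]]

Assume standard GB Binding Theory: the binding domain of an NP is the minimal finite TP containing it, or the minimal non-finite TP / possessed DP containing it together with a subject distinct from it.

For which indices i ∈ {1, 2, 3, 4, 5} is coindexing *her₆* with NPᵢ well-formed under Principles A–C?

{1}

*her* is a pronoun, so Principle B applies: it must be free in its binding domain.
Binding domain of *her₆*: the matrix TP, whose subject is [Maya₁'s sister]₂.
*Maya₁* and the pronoun do not c-command one another → neither Principle B nor Principle C is at stake; coindexation permitted.
*[Maya₁'s sister]₂* c-commands the pronoun within its binding domain → coindexation would violate Principle B.
*Greta₃*: the pronoun c-commands this R-expression → coindexation would violate Principle C on *Greta₃*.
*Farida₄*: the pronoun c-commands this R-expression → coindexation would violate Principle C on *Farida₄*.
*Rania₅*: the pronoun c-commands this R-expression → coindexation would violate Principle C on *Rania₅*.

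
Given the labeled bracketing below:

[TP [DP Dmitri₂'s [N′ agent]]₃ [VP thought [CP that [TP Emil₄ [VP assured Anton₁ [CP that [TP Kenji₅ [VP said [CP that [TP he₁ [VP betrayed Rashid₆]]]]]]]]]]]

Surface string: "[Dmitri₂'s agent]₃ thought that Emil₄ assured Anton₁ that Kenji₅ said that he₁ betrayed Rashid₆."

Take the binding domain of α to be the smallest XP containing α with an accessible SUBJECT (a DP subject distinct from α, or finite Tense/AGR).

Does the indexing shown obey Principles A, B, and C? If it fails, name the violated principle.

The two coindexed NPs are *Anton₁* and *he₁*.
*he₁* is a pronoun; nothing c-commands it within its binding domain (the embedded TP.), so Principle B holds trivially.
*Anton₁* is an R-expression; *he₁* does not c-command it, and no other NP shares its index, so Principle C is satisfied.
All principles are respected.

grammatical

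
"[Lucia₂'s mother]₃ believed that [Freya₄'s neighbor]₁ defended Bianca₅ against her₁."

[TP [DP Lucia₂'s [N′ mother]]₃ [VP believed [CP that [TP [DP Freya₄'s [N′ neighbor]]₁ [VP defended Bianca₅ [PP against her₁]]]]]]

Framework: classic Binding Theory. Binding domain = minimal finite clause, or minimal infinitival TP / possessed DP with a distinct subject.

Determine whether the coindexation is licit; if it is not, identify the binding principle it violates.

The two coindexed NPs are *[Freya₄'s neighbor]₁* and *her₁*.
*her₁* is a pronoun. Its binding domain is the embedded TP, whose subject is [Freya₄'s neighbor]₁.
*[Freya₄'s neighbor]₁* c-commands it within that domain and carries the same index.
The pronoun is locally bound → Principle B violation.

Principle B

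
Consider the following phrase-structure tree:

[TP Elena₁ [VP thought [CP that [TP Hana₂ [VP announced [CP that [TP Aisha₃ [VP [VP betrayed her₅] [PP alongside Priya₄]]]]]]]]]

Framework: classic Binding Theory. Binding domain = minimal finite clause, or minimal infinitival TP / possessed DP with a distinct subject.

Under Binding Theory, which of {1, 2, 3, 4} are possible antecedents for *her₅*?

*her* is a pronoun, so Principle B applies: it must be free in its binding domain.
Binding domain of *her₅*: the embedded TP, whose subject is Aisha₃.
*Elena₁* c-commands the pronoun but from outside its binding domain, and is not c-commanded by it → coindexation permitted.
*Hana₂* c-commands the pronoun but from outside its binding domain, and is not c-commanded by it → coindexation permitted.
*Aisha₃* c-commands the pronoun within its binding domain → coindexation would violate Principle B.
*Priya₄* and the pronoun do not c-command one another → neither Principle B nor Principle C is at stake; coindexation permitted.

{1, 2, 4}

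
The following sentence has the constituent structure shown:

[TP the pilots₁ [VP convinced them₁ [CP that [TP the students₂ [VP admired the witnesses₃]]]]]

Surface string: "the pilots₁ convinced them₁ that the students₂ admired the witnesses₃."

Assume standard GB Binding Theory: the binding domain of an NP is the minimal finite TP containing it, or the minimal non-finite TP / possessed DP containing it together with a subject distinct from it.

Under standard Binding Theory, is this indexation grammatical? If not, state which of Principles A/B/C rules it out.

The two coindexed NPs are *the pilots₁* and *them₁*.
*them₁* is a pronoun. Its binding domain is the matrix TP, whose subject is the pilots₁.
*the pilots₁* c-commands it within that domain and carries the same index.
The pronoun is locally bound → Principle B violation.

Principle B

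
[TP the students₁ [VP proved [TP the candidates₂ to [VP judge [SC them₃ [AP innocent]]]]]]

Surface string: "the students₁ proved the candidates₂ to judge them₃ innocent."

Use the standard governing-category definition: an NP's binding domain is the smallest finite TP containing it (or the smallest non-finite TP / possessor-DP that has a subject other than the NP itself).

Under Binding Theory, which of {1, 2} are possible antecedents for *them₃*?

*them* is a pronoun, so Principle B applies: it must be free in its binding domain.
Binding domain of *them₃*: the embedded TP, whose subject is the candidates₂.
*the students₁* c-commands the pronoun but from outside its binding domain, and is not c-commanded by it → coindexation permitted.
*the candidates₂* c-commands the pronoun within its binding domain → coindexation would violate Principle B.

{1}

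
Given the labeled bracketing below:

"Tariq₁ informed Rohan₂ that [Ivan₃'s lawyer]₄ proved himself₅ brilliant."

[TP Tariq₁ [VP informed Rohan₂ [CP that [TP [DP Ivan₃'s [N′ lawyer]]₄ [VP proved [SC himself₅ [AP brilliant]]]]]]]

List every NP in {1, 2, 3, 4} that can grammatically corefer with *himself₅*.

*himself* is an anaphor, so Principle A applies: it must be bound in its binding domain.
Binding domain of *himself₅*: the embedded TP, whose subject is [Ivan₃'s lawyer]₄.
*Tariq₁* c-commands the anaphor but is outside its binding domain → cannot satisfy Principle A.
*Rohan₂* c-commands the anaphor but is outside its binding domain → cannot satisfy Principle A.
*Ivan₃* does not c-command the anaphor → cannot bind it.
*[Ivan₃'s lawyer]₄* c-commands the anaphor within its binding domain → licit binder.

{4}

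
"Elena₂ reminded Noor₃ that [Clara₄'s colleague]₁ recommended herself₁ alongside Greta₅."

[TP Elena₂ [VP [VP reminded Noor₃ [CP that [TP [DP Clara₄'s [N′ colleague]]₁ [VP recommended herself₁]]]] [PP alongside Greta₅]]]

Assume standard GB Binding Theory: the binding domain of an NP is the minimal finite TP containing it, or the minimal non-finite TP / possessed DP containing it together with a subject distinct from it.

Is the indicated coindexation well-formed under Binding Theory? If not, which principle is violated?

grammatical

The two coindexed NPs are *[Clara₄'s colleague]₁* and *herself₁*.
*herself₁* is an anaphor; its binding domain is the embedded TP, whose subject is [Clara₄'s colleague]₁. *[Clara₄'s colleague]₁* c-commands it within that domain and shares its index, so Principle A is satisfied.
*[Clara₄'s colleague]₁* is an R-expression; *herself₁* does not c-command it, and no other NP shares its index, so Principle C is satisfied.
All principles are respected.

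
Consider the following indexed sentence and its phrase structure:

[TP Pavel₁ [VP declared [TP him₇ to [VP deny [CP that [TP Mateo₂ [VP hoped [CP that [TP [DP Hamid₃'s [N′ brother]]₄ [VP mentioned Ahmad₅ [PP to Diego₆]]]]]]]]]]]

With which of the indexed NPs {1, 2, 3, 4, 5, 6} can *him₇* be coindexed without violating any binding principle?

*him* is a pronoun, so Principle B applies: it must be free in its binding domain.
Binding domain of *him₇*: the matrix TP, whose subject is Pavel₁.
*Pavel₁* c-commands the pronoun within its binding domain → coindexation would violate Principle B.
*Mateo₂*: the pronoun c-commands this R-expression → coindexation would violate Principle C on *Mateo₂*.
*Hamid₃*: the pronoun c-commands this R-expression → coindexation would violate Principle C on *Hamid₃*.
*[Hamid₃'s brother]₄*: the pronoun c-commands this R-expression → coindexation would violate Principle C on *[Hamid₃'s brother]₄*.
*Ahmad₅*: the pronoun c-commands this R-expression → coindexation would violate Principle C on *Ahmad₅*.
*Diego₆*: the pronoun c-commands this R-expression → coindexation would violate Principle C on *Diego₆*.

none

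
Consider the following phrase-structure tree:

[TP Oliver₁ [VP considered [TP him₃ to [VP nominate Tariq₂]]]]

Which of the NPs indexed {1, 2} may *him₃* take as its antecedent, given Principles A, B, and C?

*him* is a pronoun, so Principle B applies: it must be free in its binding domain.
Binding domain of *him₃*: the matrix TP, whose subject is Oliver₁.
*Oliver₁* c-commands the pronoun within its binding domain → coindexation would violate Principle B.
*Tariq₂*: the pronoun c-commands this R-expression → coindexation would violate Principle C on *Tariq₂*.

none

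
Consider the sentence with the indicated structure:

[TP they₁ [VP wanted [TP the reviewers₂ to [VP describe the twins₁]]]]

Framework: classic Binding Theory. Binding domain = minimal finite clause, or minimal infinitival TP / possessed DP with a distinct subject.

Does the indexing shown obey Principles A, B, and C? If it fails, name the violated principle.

Principle C

The two coindexed NPs are *they₁* and *the twins₁*.
*the twins₁* is an R-expression. Principle C requires it to be free everywhere.
*they₁* c-commands it and carries the same index.
The R-expression is bound → Principle C violation.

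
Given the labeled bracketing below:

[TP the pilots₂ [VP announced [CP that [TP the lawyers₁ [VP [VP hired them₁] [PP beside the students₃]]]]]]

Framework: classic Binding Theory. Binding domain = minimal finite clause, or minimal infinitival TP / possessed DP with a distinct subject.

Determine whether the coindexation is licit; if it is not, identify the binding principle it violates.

Principle B

The two coindexed NPs are *the lawyers₁* and *them₁*.
*them₁* is a pronoun. Its binding domain is the embedded TP, whose subject is the lawyers₁.
*the lawyers₁* c-commands it within that domain and carries the same index.
The pronoun is locally bound → Principle B violation.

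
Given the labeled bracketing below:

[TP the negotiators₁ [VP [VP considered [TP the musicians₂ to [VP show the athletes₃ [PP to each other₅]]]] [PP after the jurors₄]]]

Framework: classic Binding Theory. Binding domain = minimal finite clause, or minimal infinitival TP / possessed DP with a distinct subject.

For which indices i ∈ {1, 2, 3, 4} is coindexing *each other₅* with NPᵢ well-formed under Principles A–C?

{2, 3}

*each other* is an anaphor, so Principle A applies: it must be bound in its binding domain.
Binding domain of *each other₅*: the embedded TP, whose subject is the musicians₂.
*the negotiators₁* c-commands the anaphor but is outside its binding domain → cannot satisfy Principle A.
*the musicians₂* c-commands the anaphor within its binding domain → licit binder.
*the athletes₃* c-commands the anaphor within its binding domain → licit binder.
*the jurors₄* does not c-command the anaphor → cannot bind it.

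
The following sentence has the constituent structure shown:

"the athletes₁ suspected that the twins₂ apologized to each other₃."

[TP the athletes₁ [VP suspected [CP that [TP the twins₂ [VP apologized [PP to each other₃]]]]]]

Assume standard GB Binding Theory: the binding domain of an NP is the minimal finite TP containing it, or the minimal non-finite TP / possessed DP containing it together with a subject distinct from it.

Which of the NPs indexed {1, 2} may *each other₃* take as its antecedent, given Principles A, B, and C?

*each other* is an anaphor, so Principle A applies: it must be bound in its binding domain.
Binding domain of *each other₃*: the embedded TP, whose subject is the twins₂.
*the athletes₁* c-commands the anaphor but is outside its binding domain → cannot satisfy Principle A.
*the twins₂* c-commands the anaphor within its binding domain → licit binder.

{2}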